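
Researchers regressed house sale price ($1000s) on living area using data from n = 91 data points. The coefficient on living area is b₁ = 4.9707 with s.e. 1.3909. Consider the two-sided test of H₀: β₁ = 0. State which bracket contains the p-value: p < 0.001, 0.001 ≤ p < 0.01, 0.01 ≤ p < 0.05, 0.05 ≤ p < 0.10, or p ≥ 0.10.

t = 4.9707 / 1.3909 = 3.574.
df = n − 2 = 91 − 2 = 89.
Two-sided p = 2·P(T_{89} > |t|) ≈ 0.0006.
So p < 0.001.

p < 0.001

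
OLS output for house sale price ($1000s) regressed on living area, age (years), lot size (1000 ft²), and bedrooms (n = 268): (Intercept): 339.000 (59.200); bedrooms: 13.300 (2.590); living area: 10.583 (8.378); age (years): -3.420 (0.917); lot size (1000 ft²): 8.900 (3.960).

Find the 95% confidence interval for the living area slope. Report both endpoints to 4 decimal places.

Read off: b = 10.583, SE = 8.378 for living area.
df = n − k − 1 = 268 − 4 − 1 = 263.
t* = t_{0.025, 263} = 1.969025.
Margin = t* × SE = 1.969025 × 8.378 = 16.496491.
CI: 10.583 ± 16.496491 → (-5.9135, 27.0795).

(-5.9135, 27.0795)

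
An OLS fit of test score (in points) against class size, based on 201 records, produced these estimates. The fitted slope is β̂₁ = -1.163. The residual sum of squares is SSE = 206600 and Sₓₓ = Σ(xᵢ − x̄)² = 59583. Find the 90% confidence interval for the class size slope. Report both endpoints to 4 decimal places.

(-1.3811, -0.9449)

MSE = SSE/(n − 2) = 206600/199 = 1038.19.
SE(β̂₁) = √(MSE/Sₓₓ) = √(1038.19/59583) = 0.132001.
df = n − 2 = 199.
t* = t_{0.05, 199} = 1.652547.
Margin = t* × SE = 1.652547 × 0.132001 = 0.218138.
CI: -1.163 ± 0.218138 → (-1.3811, -0.9449).
With 90% confidence, each one-unit increase in class size is associated with a change of between -1.3811 and -0.9449 points in test score.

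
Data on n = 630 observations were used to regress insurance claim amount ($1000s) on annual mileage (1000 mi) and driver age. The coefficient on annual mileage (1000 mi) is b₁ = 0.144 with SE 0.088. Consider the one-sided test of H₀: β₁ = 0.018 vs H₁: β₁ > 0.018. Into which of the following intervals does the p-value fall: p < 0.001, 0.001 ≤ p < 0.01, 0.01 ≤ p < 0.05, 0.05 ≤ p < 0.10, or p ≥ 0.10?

0.05 ≤ p < 0.10

t = (0.144 − 0.018) / 0.088 = 1.432.
df = n − k − 1 = 630 − 2 − 1 = 627.
One-sided p = P(T_{627} > t) ≈ 0.0763.
So 0.05 ≤ p < 0.10.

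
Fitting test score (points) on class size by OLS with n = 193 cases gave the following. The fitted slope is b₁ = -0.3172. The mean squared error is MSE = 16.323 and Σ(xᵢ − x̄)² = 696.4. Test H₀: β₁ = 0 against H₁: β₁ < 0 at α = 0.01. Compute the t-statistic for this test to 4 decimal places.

t = -2.0719

SE(b₁) = √(MSE/Sₓₓ) = √(16.323/696.4) = 0.153098.
t = -0.3172 / 0.153098 = -2.0719.
df = n − 2 = 191.
One-sided p ≈ 0.0198, which is ≥ 0.01, so fail to reject H₀.
The data do not give significant evidence that the true slope on class size is negative.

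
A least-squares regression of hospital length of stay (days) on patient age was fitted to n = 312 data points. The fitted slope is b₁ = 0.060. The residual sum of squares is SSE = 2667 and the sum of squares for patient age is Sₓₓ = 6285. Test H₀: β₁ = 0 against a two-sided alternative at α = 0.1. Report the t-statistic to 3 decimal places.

MSE = SSE/(n − 2) = 2667/310 = 8.60323.
SE(b₁) = √(MSE/Sₓₓ) = √(8.60323/6285) = 0.036998.
t = 0.060 / 0.036998 = 1.622.
df = n − 2 = 310.
Two-sided p ≈ 0.1059, which is ≥ 0.1, so fail to reject H₀.
The data do not give significant evidence of an association between patient age and hospital length of stay.

t = 1.622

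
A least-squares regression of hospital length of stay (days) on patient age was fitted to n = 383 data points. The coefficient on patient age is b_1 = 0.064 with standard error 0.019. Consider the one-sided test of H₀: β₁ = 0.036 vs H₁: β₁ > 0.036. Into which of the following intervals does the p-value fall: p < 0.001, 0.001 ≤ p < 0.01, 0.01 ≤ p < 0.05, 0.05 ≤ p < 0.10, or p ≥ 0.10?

t = (0.064 − 0.036) / 0.019 = 1.474.
df = n − 2 = 383 − 2 = 381.
One-sided p = P(T_{381} > t) ≈ 0.0707.
So 0.05 ≤ p < 0.10.

0.05 ≤ p < 0.10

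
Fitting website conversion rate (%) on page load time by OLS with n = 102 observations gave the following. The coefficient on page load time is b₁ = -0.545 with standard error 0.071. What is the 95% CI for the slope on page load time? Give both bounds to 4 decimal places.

df = n − 2 = 102 − 2 = 100.
t* = t_{0.025, 100} = 1.983972.
Margin = t* × SE = 1.983972 × 0.071 = 0.140862.
CI: -0.545 ± 0.140862 → (-0.6859, -0.4041).
With 95% confidence, each one-unit increase in page load time is associated with a change of between -0.6859 and -0.4041 % in website conversion rate.

(-0.6859, -0.4041)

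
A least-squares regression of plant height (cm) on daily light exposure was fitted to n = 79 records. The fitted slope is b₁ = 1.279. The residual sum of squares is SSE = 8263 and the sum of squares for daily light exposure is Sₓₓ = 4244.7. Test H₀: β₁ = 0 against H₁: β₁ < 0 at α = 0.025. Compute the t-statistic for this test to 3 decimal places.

t = 8.044

MSE = SSE/(n − 2) = 8263/77 = 107.312.
SE(b₁) = √(MSE/Sₓₓ) = √(107.312/4244.7) = 0.159001.
t = 1.279 / 0.159001 = 8.044.
df = n − 2 = 77.
One-sided p ≈ 1.0000, which is ≥ 0.025, so fail to reject H₀.
The data do not give significant evidence that the true slope on daily light exposure is negative.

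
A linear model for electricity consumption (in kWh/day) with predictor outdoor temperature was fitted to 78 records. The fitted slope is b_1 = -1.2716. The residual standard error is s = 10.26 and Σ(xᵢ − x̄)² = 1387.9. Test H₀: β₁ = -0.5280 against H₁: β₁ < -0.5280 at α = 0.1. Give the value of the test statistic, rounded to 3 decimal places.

SE(b_1) = s/√Sₓₓ = 10.26/√1387.9 = 0.275403.
t = (-1.2716 − (-0.5280)) / 0.275403 = -2.700.
df = n − 2 = 76.
One-sided p ≈ 0.0043, which is < 0.1, so reject H₀.
There is evidence that the true slope on outdoor temperature is below -0.5280 kWh/day per unit.

t = -2.700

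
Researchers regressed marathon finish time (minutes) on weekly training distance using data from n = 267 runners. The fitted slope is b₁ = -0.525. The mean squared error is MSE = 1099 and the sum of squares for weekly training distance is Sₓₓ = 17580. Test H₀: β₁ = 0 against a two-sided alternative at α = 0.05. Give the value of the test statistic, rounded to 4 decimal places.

t = -2.0998

SE(b₁) = √(MSE/Sₓₓ) = √(1099/17580) = 0.250028.
t = -0.525 / 0.250028 = -2.0998.
df = n − 2 = 265.
Two-sided p ≈ 0.0367, which is < 0.05, so reject H₀.
There is evidence that weekly training distance is associated with marathon finish time.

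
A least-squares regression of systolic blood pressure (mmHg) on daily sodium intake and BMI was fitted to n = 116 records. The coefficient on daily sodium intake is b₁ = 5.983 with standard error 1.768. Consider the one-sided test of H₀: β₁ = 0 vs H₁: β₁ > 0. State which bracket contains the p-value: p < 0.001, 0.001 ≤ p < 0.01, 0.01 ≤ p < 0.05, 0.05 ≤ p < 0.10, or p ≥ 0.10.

t = 5.983 / 1.768 = 3.384.
df = n − k − 1 = 116 − 2 − 1 = 113.
One-sided p = P(T_{113} > t) ≈ 0.0005.
So p < 0.001.

p < 0.001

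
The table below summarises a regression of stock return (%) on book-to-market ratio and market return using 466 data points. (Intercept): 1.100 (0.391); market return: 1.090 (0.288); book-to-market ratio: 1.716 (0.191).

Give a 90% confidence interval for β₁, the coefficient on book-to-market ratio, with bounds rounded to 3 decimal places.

Read off: b = 1.716, SE = 0.191 for book-to-market ratio.
df = n − k − 1 = 466 − 2 − 1 = 463.
t* = t_{0.05, 463} = 1.648151.
Margin = t* × SE = 1.648151 × 0.191 = 0.31480.
CI: 1.716 ± 0.31480 → (1.401, 2.031).

(1.401, 2.031)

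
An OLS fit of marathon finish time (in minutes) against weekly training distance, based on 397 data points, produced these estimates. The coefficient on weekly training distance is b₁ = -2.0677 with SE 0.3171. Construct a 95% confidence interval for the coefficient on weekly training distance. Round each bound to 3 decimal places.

(-2.691, -1.444)

df = n − 2 = 397 − 2 = 395.
t* = t_{0.025, 395} = 1.965988.
Margin = t* × SE = 1.965988 × 0.3171 = 0.62341.
CI: -2.0677 ± 0.62341 → (-2.691, -1.444).
With 95% confidence, each one-unit increase in weekly training distance is associated with a change of between -2.691 and -1.444 minutes in marathon finish time.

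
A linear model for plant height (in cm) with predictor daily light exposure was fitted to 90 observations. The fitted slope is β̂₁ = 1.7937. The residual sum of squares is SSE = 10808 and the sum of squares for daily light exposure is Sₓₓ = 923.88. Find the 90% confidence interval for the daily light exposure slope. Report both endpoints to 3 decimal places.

MSE = SSE/(n − 2) = 10808/88 = 122.818.
SE(β̂₁) = √(MSE/Sₓₓ) = √(122.818/923.88) = 0.364606.
df = n − 2 = 88.
t* = t_{0.05, 88} = 1.662354.
Margin = t* × SE = 1.662354 × 0.364606 = 0.60610.
CI: 1.7937 ± 0.60610 → (1.188, 2.400).
With 90% confidence, each one-unit increase in daily light exposure is associated with a change of between 1.188 and 2.400 cm in plant height.

(1.188, 2.400)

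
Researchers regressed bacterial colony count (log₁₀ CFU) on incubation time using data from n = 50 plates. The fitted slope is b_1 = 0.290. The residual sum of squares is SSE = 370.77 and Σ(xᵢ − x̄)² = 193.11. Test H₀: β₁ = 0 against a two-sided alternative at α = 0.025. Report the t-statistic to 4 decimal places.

MSE = SSE/(n − 2) = 370.77/48 = 7.72437.
SE(b_1) = √(MSE/Sₓₓ) = √(7.72437/193.11) = 0.2.
t = 0.290 / 0.2 = 1.4500.
df = n − 2 = 48.
Two-sided p ≈ 0.1536, which is ≥ 0.025, so fail to reject H₀.
The data do not give significant evidence of an association between incubation time and bacterial colony count.

t = 1.4500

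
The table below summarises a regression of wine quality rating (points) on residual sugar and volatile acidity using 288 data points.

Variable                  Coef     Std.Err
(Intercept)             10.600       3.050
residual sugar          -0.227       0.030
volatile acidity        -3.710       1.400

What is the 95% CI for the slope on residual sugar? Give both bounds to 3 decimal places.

Read off: b = -0.227, SE = 0.030 for residual sugar.
df = n − k − 1 = 288 − 2 − 1 = 285.
t* = t_{0.025, 285} = 1.968323.
Margin = t* × SE = 1.968323 × 0.030 = 0.05905.
CI: -0.227 ± 0.05905 → (-0.286, -0.168).

(-0.286, -0.168)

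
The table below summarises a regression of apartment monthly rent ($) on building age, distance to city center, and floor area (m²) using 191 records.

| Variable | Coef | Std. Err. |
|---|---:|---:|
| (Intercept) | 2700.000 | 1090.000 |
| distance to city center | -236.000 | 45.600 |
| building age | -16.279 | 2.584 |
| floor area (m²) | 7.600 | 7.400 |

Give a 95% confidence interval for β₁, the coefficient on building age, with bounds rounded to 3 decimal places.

Read off: b = -16.279, SE = 2.584 for building age.
df = n − k − 1 = 191 − 3 − 1 = 187.
t* = t_{0.025, 187} = 1.972731.
Margin = t* × SE = 1.972731 × 2.584 = 5.09754.
CI: -16.279 ± 5.09754 → (-21.377, -11.181).

(-21.377, -11.181)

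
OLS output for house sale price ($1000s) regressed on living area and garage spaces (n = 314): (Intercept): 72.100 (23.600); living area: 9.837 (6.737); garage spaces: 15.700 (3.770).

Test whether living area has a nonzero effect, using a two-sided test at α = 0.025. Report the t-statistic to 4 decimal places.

t = 1.4601

Read off: b = 9.837, SE = 6.737 for living area.
H₀: β₁ = 0 vs H₁: β₁ ≠ 0.
t = 9.837 / 6.737 = 1.4601.
df = n − k − 1 = 314 − 2 − 1 = 311.
Two-sided p ≈ 0.1453, which is ≥ 0.025, so fail to reject H₀.
The data do not give significant evidence of an association between living area and house sale price, after adjusting for the other predictors.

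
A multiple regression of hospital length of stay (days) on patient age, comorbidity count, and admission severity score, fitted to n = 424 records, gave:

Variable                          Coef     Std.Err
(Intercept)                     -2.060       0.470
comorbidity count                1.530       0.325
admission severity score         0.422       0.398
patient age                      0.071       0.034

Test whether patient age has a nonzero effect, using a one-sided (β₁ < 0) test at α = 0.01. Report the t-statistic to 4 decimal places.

Read off: b = 0.071, SE = 0.034 for patient age.
H₀: β₁ = 0 vs H₁: β₁ < 0.
t = 0.071 / 0.034 = 2.0882.
df = n − k − 1 = 424 − 3 − 1 = 420.
One-sided p ≈ 0.9813, which is ≥ 0.01, so fail to reject H₀.
The data do not give significant evidence that the true slope on patient age is negative, holding the other predictors fixed.

t = 2.0882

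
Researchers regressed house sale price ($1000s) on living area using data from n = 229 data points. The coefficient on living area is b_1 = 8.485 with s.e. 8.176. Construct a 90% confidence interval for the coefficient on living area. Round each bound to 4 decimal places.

(-5.0184, 21.9884)

df = n − 2 = 229 − 2 = 227.
t* = t_{0.05, 227} = 1.651594.
Margin = t* × SE = 1.651594 × 8.176 = 13.503432.
CI: 8.485 ± 13.503432 → (-5.0184, 21.9884).
With 90% confidence, each one-unit increase in living area is associated with a change of between -5.0184 and 21.9884 $1000s in house sale price.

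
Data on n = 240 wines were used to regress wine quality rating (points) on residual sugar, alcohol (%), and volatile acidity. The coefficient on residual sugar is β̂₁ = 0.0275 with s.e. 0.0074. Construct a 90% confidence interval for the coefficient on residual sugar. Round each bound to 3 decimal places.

(0.015, 0.040)

df = n − k − 1 = 240 − 3 − 1 = 236.
t* = t_{0.05, 236} = 1.651336.
Margin = t* × SE = 1.651336 × 0.0074 = 0.01222.
CI: 0.0275 ± 0.01222 → (0.015, 0.040).
With 90% confidence, each one-unit increase in residual sugar is associated with a change of between 0.015 and 0.040 points in wine quality rating, holding the other predictors fixed.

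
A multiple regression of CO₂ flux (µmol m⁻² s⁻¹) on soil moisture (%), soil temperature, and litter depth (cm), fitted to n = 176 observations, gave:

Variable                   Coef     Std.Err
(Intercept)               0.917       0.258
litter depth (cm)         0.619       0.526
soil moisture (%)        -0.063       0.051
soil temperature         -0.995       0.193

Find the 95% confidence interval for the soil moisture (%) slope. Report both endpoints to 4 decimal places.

Read off: b = -0.063, SE = 0.051 for soil moisture (%).
df = n − k − 1 = 176 − 3 − 1 = 172.
t* = t_{0.025, 172} = 1.973852.
Margin = t* × SE = 1.973852 × 0.051 = 0.100666.
CI: -0.063 ± 0.100666 → (-0.1637, 0.0377).

(-0.1637, 0.0377)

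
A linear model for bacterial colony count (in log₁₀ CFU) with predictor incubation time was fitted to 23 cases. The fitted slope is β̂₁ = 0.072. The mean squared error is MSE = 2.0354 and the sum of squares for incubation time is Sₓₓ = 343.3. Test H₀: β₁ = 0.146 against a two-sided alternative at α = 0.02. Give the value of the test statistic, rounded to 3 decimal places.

SE(β̂₁) = √(MSE/Sₓₓ) = √(2.0354/343.3) = 0.0769995.
t = (0.072 − 0.146) / 0.0769995 = -0.961.
df = n − 2 = 21.
Two-sided p ≈ 0.3475, which is ≥ 0.02, so fail to reject H₀.
The data are consistent with a true slope of 0.146 log₁₀ CFU per unit of incubation time.

t = -0.961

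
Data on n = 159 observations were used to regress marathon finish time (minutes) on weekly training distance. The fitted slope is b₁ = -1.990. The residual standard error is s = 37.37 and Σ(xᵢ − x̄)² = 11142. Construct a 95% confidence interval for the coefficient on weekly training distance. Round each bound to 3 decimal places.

(-2.689, -1.291)

SE(b₁) = s/√Sₓₓ = 37.37/√11142 = 0.354031.
df = n − 2 = 157.
t* = t_{0.025, 157} = 1.975189.
Margin = t* × SE = 1.975189 × 0.354031 = 0.69928.
CI: -1.990 ± 0.69928 → (-2.689, -1.291).
With 95% confidence, each one-unit increase in weekly training distance is associated with a change of between -2.689 and -1.291 minutes in marathon finish time.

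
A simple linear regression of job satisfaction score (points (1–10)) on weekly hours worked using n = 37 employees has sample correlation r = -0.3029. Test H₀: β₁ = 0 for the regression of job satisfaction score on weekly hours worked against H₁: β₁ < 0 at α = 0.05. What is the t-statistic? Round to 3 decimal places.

t = r·√(n − 2)/√(1 − r²) = -0.3029·√35/√0.908252 = -1.880.
df = n − 2 = 35.
One-sided p ≈ 0.0342, which is < 0.05, so reject H₀.
There is evidence of a linear association between weekly hours worked and job satisfaction score.

t = -1.880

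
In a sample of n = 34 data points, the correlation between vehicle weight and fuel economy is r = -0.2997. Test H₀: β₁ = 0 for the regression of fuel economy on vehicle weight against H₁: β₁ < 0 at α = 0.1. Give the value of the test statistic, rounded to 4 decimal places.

t = -1.7770

t = r·√(n − 2)/√(1 − r²) = -0.2997·√32/√0.91018 = -1.7770.
df = n − 2 = 32.
One-sided p ≈ 0.0425, which is < 0.1, so reject H₀.
There is evidence of a linear association between vehicle weight and fuel economy.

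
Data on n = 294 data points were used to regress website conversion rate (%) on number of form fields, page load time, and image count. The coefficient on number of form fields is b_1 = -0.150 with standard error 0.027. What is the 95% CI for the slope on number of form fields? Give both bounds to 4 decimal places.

df = n − k − 1 = 294 − 3 − 1 = 290.
t* = t_{0.025, 290} = 1.968178.
Margin = t* × SE = 1.968178 × 0.027 = 0.053141.
CI: -0.150 ± 0.053141 → (-0.2031, -0.0969).
With 95% confidence, each one-unit increase in number of form fields is associated with a change of between -0.2031 and -0.0969 % in website conversion rate, holding the other predictors fixed.

(-0.2031, -0.0969)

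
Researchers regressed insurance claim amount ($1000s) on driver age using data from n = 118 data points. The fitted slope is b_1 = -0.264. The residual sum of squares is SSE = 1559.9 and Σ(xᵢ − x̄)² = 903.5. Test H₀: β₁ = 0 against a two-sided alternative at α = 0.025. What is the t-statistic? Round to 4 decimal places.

t = -2.1640

MSE = SSE/(n − 2) = 1559.9/116 = 13.4474.
SE(b_1) = √(MSE/Sₓₓ) = √(13.4474/903.5) = 0.121999.
t = -0.264 / 0.121999 = -2.1640.
df = n − 2 = 116.
Two-sided p ≈ 0.0325, which is ≥ 0.025, so fail to reject H₀.
The data do not give significant evidence of an association between driver age and insurance claim amount.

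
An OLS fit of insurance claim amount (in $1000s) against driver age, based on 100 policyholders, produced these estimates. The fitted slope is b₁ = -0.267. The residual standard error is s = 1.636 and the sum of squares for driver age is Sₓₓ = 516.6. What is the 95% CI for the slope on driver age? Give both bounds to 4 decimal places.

(-0.4098, -0.1242)

SE(b₁) = s/√Sₓₓ = 1.636/√516.6 = 0.071979.
df = n − 2 = 98.
t* = t_{0.025, 98} = 1.984467.
Margin = t* × SE = 1.984467 × 0.071979 = 0.142840.
CI: -0.267 ± 0.142840 → (-0.4098, -0.1242).
With 95% confidence, each one-unit increase in driver age is associated with a change of between -0.4098 and -0.1242 $1000s in insurance claim amount.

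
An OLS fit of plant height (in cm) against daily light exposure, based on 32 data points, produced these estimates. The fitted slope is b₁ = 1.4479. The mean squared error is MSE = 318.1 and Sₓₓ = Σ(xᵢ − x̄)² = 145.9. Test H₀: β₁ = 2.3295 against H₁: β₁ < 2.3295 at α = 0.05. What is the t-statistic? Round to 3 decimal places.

t = -0.597

SE(b₁) = √(MSE/Sₓₓ) = √(318.1/145.9) = 1.47657.
t = (1.4479 − 2.3295) / 1.47657 = -0.597.
df = n − 2 = 30.
One-sided p ≈ 0.2775, which is ≥ 0.05, so fail to reject H₀.
The data do not give significant evidence that the true slope on daily light exposure is below 2.3295 cm per unit.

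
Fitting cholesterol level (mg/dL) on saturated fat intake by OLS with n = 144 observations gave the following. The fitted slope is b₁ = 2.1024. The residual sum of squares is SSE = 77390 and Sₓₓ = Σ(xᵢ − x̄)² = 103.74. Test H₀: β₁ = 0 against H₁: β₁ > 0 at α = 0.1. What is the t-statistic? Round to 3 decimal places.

t = 0.917

MSE = SSE/(n − 2) = 77390/142 = 545.
SE(b₁) = √(MSE/Sₓₓ) = √(545/103.74) = 2.29206.
t = 2.1024 / 2.29206 = 0.917.
df = n − 2 = 142.
One-sided p ≈ 0.1803, which is ≥ 0.1, so fail to reject H₀.
The data do not give significant evidence that the true slope on saturated fat intake is positive.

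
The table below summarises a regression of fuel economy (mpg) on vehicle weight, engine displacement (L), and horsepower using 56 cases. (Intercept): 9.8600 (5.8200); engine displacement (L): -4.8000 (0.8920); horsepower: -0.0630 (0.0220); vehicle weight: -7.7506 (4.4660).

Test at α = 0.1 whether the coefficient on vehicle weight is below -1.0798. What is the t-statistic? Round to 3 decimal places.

Read off: b = -7.7506, SE = 4.4660 for vehicle weight.
H₀: β₁ = -1.0798 vs H₁: β₁ < -1.0798.
t = (-7.7506 − (-1.0798)) / 4.4660 = -1.494.
df = n − k − 1 = 56 − 3 − 1 = 52.
One-sided p ≈ 0.0707, which is < 0.1, so reject H₀.
There is evidence that the true slope on vehicle weight is below -1.0798 mpg per unit, holding the other predictors fixed.

t = -1.494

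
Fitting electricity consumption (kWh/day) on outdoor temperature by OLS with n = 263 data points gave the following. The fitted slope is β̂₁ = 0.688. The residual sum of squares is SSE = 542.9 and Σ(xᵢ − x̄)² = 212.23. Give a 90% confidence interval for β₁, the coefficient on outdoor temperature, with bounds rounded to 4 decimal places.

(0.5246, 0.8514)

MSE = SSE/(n − 2) = 542.9/261 = 2.08008.
SE(β̂₁) = √(MSE/Sₓₓ) = √(2.08008/212.23) = 0.0990002.
df = n − 2 = 261.
t* = t_{0.05, 261} = 1.650713.
Margin = t* × SE = 1.650713 × 0.0990002 = 0.163421.
CI: 0.688 ± 0.163421 → (0.5246, 0.8514).
With 90% confidence, each one-unit increase in outdoor temperature is associated with a change of between 0.5246 and 0.8514 kWh/day in electricity consumption.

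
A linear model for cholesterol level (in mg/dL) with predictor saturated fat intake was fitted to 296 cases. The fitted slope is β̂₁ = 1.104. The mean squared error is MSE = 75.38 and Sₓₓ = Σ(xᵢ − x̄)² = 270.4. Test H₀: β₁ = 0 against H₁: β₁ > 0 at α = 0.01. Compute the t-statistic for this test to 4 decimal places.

t = 2.0910

SE(β̂₁) = √(MSE/Sₓₓ) = √(75.38/270.4) = 0.527989.
t = 1.104 / 0.527989 = 2.0910.
df = n − 2 = 294.
One-sided p ≈ 0.0187, which is ≥ 0.01, so fail to reject H₀.
The data do not give significant evidence that the true slope on saturated fat intake is positive.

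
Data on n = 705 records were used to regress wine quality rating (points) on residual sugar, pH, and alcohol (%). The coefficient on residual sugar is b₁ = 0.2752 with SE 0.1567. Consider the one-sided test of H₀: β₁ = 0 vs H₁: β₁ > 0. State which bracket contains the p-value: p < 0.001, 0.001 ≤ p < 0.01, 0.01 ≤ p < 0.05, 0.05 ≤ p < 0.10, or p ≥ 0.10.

0.01 ≤ p < 0.05

t = 0.2752 / 0.1567 = 1.756.
df = n − k − 1 = 705 − 3 − 1 = 701.
One-sided p = P(T_{701} > t) ≈ 0.0397.
So 0.01 ≤ p < 0.05.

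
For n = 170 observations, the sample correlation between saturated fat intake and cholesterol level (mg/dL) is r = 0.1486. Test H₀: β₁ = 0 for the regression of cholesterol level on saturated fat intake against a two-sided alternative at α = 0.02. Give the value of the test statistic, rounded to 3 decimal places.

t = 1.948

t = r·√(n − 2)/√(1 − r²) = 0.1486·√168/√0.977918 = 1.948.
df = n − 2 = 168.
Two-sided p ≈ 0.0531, which is ≥ 0.02, so fail to reject H₀.
The data do not give significant evidence of a linear association between saturated fat intake and cholesterol level.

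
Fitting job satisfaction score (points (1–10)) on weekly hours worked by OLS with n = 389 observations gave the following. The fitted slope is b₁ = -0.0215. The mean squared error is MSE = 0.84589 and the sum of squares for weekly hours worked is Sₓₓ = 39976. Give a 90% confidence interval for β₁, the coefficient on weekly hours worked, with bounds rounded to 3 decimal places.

(-0.029, -0.014)

SE(b₁) = √(MSE/Sₓₓ) = √(0.84589/39976) = 0.00459999.
df = n − 2 = 387.
t* = t_{0.05, 387} = 1.648801.
Margin = t* × SE = 1.648801 × 0.00459999 = 0.00758.
CI: -0.0215 ± 0.00758 → (-0.029, -0.014).
With 90% confidence, each one-unit increase in weekly hours worked is associated with a change of between -0.029 and -0.014 points (1–10) in job satisfaction score.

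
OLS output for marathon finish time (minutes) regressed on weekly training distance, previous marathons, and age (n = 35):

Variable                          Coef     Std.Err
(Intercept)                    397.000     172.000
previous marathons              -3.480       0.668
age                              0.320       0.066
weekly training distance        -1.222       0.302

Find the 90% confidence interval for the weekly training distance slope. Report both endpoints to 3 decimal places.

Read off: b = -1.222, SE = 0.302 for weekly training distance.
df = n − k − 1 = 35 − 3 − 1 = 31.
t* = t_{0.05, 31} = 1.695519.
Margin = t* × SE = 1.695519 × 0.302 = 0.51205.
CI: -1.222 ± 0.51205 → (-1.734, -0.710).

(-1.734, -0.710)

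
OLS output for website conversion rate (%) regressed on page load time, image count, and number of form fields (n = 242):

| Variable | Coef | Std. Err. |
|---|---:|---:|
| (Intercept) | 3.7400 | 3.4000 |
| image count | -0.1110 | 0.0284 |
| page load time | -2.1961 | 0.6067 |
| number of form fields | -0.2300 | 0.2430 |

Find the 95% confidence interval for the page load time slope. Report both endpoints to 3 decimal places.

(-3.391, -1.001)

Read off: b = -2.1961, SE = 0.6067 for page load time.
df = n − k − 1 = 242 − 3 − 1 = 238.
t* = t_{0.025, 238} = 1.969982.
Margin = t* × SE = 1.969982 × 0.6067 = 1.19519.
CI: -2.1961 ± 1.19519 → (-3.391, -1.001).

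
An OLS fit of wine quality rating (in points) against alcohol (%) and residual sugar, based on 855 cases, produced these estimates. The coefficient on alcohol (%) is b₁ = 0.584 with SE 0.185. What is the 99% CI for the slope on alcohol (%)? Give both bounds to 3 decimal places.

df = n − k − 1 = 855 − 2 − 1 = 852.
t* = t_{0.005, 852} = 2.581612.
Margin = t* × SE = 2.581612 × 0.185 = 0.47760.
CI: 0.584 ± 0.47760 → (0.106, 1.062).
With 99% confidence, each one-unit increase in alcohol (%) is associated with a change of between 0.106 and 1.062 points in wine quality rating, holding the other predictors fixed.

(0.106, 1.062)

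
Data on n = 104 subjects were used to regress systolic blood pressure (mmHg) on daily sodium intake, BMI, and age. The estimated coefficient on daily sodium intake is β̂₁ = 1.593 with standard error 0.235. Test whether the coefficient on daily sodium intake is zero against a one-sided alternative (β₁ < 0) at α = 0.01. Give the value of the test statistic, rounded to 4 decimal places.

t = 6.7787

H₀: β₁ = 0 vs H₁: β₁ < 0.
t = (β̂₁ − β₁⁰)/SE = 1.593 / 0.235 = 6.7787.
df = n − k − 1 = 104 − 3 − 1 = 100.
One-sided p ≈ 1.0000, which is ≥ 0.01, so fail to reject H₀.
The data do not give significant evidence that the true slope on daily sodium intake is negative, holding the other predictors fixed.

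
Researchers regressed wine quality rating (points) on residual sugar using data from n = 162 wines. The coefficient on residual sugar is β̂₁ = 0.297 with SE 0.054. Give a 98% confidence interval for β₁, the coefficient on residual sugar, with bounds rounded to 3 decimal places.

df = n − 2 = 162 − 2 = 160.
t* = t_{0.01, 160} = 2.34988.
Margin = t* × SE = 2.34988 × 0.054 = 0.12689.
CI: 0.297 ± 0.12689 → (0.170, 0.424).
With 98% confidence, each one-unit increase in residual sugar is associated with a change of between 0.170 and 0.424 points in wine quality rating.

(0.170, 0.424)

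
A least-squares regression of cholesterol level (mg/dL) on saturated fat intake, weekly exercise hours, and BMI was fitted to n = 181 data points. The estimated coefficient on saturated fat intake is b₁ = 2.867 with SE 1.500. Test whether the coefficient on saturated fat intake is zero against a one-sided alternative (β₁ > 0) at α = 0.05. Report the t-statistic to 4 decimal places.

t = 1.9113

H₀: β₁ = 0 vs H₁: β₁ > 0.
t = (b₁ − β₁⁰)/SE = 2.867 / 1.500 = 1.9113.
df = n − k − 1 = 181 − 3 − 1 = 177.
One-sided p ≈ 0.0288, which is < 0.05, so reject H₀.
There is evidence that the true slope on saturated fat intake is positive, holding the other predictors fixed.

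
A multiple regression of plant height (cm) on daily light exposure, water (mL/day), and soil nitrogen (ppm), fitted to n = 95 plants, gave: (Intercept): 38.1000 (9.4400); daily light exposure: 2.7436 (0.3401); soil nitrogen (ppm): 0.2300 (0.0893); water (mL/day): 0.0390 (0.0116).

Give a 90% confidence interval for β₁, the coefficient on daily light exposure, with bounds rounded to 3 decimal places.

Read off: b = 2.7436, SE = 0.3401 for daily light exposure.
df = n − k − 1 = 95 − 3 − 1 = 91.
t* = t_{0.05, 91} = 1.661771.
Margin = t* × SE = 1.661771 × 0.3401 = 0.56517.
CI: 2.7436 ± 0.56517 → (2.178, 3.309).

(2.178, 3.309)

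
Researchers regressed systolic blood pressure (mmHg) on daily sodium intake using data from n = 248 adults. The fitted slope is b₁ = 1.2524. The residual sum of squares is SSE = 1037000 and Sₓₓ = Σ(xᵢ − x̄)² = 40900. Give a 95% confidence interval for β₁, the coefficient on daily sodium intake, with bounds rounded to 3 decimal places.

(0.620, 1.885)

MSE = SSE/(n − 2) = 1037000/246 = 4215.45.
SE(b₁) = √(MSE/Sₓₓ) = √(4215.45/40900) = 0.321041.
df = n − 2 = 246.
t* = t_{0.025, 246} = 1.969654.
Margin = t* × SE = 1.969654 × 0.321041 = 0.63234.
CI: 1.2524 ± 0.63234 → (0.620, 1.885).
With 95% confidence, each one-unit increase in daily sodium intake is associated with a change of between 0.620 and 1.885 mmHg in systolic blood pressure.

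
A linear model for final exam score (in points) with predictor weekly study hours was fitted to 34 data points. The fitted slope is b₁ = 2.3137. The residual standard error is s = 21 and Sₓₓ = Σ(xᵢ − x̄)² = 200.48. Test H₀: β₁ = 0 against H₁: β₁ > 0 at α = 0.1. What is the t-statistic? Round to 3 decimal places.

t = 1.560

SE(b₁) = s/√Sₓₓ = 21/√200.48 = 1.48315.
t = 2.3137 / 1.48315 = 1.560.
df = n − 2 = 32.
One-sided p ≈ 0.0643, which is < 0.1, so reject H₀.
There is evidence that the true slope on weekly study hours is positive.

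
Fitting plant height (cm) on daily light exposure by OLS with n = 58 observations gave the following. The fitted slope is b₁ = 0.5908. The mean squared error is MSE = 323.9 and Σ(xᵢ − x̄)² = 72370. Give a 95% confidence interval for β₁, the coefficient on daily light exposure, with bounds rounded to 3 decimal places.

(0.457, 0.725)

SE(b₁) = √(MSE/Sₓₓ) = √(323.9/72370) = 0.0669.
df = n − 2 = 56.
t* = t_{0.025, 56} = 2.003241.
Margin = t* × SE = 2.003241 × 0.0669 = 0.13402.
CI: 0.5908 ± 0.13402 → (0.457, 0.725).
With 95% confidence, each one-unit increase in daily light exposure is associated with a change of between 0.457 and 0.725 cm in plant height.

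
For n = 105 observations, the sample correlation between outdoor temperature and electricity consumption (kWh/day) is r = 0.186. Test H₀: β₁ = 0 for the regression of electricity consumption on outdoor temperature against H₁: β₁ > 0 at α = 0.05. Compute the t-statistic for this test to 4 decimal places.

t = 1.9212

t = r·√(n − 2)/√(1 − r²) = 0.186·√103/√0.965404 = 1.9212.
df = n − 2 = 103.
One-sided p ≈ 0.0287, which is < 0.05, so reject H₀.
There is evidence of a linear association between outdoor temperature and electricity consumption.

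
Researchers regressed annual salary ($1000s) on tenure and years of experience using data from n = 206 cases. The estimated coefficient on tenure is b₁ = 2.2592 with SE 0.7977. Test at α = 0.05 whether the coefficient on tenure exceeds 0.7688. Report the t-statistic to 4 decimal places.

H₀: β₁ = 0.7688 vs H₁: β₁ > 0.7688.
t = (b₁ − β₁⁰)/SE = (2.2592 − 0.7688) / 0.7977 = 1.8684.
df = n − k − 1 = 206 − 2 − 1 = 203.
One-sided p ≈ 0.0316, which is < 0.05, so reject H₀.
There is evidence that the true slope on tenure exceeds 0.7688 $1000s per unit, holding the other predictors fixed.

t = 1.8684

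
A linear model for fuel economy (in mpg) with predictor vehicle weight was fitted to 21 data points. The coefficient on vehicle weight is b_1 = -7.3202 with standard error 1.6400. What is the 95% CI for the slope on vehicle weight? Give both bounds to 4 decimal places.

(-10.7528, -3.8876)

df = n − 2 = 21 − 2 = 19.
t* = t_{0.025, 19} = 2.093024.
Margin = t* × SE = 2.093024 × 1.6400 = 3.432559.
CI: -7.3202 ± 3.432559 → (-10.7528, -3.8876).
With 95% confidence, each one-unit increase in vehicle weight is associated with a change of between -10.7528 and -3.8876 mpg in fuel economy.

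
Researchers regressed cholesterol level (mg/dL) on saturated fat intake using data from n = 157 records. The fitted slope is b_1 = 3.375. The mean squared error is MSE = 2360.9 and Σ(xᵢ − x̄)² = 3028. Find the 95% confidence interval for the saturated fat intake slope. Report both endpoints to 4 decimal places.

SE(b_1) = √(MSE/Sₓₓ) = √(2360.9/3028) = 0.883.
df = n − 2 = 155.
t* = t_{0.025, 155} = 1.975387.
Margin = t* × SE = 1.975387 × 0.883 = 1.744267.
CI: 3.375 ± 1.744267 → (1.6307, 5.1193).
With 95% confidence, each one-unit increase in saturated fat intake is associated with a change of between 1.6307 and 5.1193 mg/dL in cholesterol level.

(1.6307, 5.1193)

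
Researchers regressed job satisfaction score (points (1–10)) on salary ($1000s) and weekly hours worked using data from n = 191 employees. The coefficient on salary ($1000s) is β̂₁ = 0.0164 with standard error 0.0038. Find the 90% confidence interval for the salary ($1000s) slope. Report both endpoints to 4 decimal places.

df = n − k − 1 = 191 − 2 − 1 = 188.
t* = t_{0.05, 188} = 1.652999.
Margin = t* × SE = 1.652999 × 0.0038 = 0.006281.
CI: 0.0164 ± 0.006281 → (0.0101, 0.0227).
With 90% confidence, each one-unit increase in salary ($1000s) is associated with a change of between 0.0101 and 0.0227 points (1–10) in job satisfaction score, holding the other predictors fixed.

(0.0101, 0.0227)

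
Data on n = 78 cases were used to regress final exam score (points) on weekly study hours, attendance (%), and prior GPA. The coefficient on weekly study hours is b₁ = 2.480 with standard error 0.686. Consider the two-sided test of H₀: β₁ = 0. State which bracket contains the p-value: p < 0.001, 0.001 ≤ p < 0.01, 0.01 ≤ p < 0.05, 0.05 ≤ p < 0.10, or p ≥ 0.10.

t = 2.480 / 0.686 = 3.615.
df = n − k − 1 = 78 − 3 − 1 = 74.
Two-sided p = 2·P(T_{74} > |t|) ≈ 0.0005.
So p < 0.001.

p < 0.001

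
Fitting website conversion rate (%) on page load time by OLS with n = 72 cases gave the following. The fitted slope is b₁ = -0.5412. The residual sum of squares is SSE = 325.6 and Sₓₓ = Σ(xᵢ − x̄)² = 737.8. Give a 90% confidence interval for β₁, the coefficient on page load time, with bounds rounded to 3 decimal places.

(-0.674, -0.409)

MSE = SSE/(n − 2) = 325.6/70 = 4.65143.
SE(b₁) = √(MSE/Sₓₓ) = √(4.65143/737.8) = 0.0794006.
df = n − 2 = 70.
t* = t_{0.05, 70} = 1.666914.
Margin = t* × SE = 1.666914 × 0.0794006 = 0.13235.
CI: -0.5412 ± 0.13235 → (-0.674, -0.409).
With 90% confidence, each one-unit increase in page load time is associated with a change of between -0.674 and -0.409 % in website conversion rate.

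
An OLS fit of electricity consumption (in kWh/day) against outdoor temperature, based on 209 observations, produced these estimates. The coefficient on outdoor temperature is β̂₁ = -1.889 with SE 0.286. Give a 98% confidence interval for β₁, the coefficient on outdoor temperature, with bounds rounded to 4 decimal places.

df = n − 2 = 209 − 2 = 207.
t* = t_{0.01, 207} = 2.344497.
Margin = t* × SE = 2.344497 × 0.286 = 0.670526.
CI: -1.889 ± 0.670526 → (-2.5595, -1.2185).
With 98% confidence, each one-unit increase in outdoor temperature is associated with a change of between -2.5595 and -1.2185 kWh/day in electricity consumption.

(-2.5595, -1.2185)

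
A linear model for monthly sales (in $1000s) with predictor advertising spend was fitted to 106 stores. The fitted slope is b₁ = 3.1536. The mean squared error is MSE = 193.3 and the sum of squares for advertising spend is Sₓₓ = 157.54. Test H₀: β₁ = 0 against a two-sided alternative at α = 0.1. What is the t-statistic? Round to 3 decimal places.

t = 2.847

SE(b₁) = √(MSE/Sₓₓ) = √(193.3/157.54) = 1.1077.
t = 3.1536 / 1.1077 = 2.847.
df = n − 2 = 104.
Two-sided p ≈ 0.0053, which is < 0.1, so reject H₀.
There is evidence that advertising spend is associated with monthly sales.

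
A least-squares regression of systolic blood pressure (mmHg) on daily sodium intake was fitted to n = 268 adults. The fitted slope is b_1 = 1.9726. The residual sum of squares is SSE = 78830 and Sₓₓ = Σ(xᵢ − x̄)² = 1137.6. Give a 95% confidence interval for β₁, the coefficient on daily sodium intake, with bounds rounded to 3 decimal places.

(0.968, 2.978)

MSE = SSE/(n − 2) = 78830/266 = 296.353.
SE(b_1) = √(MSE/Sₓₓ) = √(296.353/1137.6) = 0.510399.
df = n − 2 = 266.
t* = t_{0.025, 266} = 1.968922.
Margin = t* × SE = 1.968922 × 0.510399 = 1.00494.
CI: 1.9726 ± 1.00494 → (0.968, 2.978).
With 95% confidence, each one-unit increase in daily sodium intake is associated with a change of between 0.968 and 2.978 mmHg in systolic blood pressure.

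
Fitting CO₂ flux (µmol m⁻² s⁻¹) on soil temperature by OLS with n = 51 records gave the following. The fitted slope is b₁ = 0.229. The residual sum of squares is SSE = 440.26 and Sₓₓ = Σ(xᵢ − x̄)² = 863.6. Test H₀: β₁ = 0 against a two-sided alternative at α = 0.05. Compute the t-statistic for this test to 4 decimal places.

MSE = SSE/(n − 2) = 440.26/49 = 8.9849.
SE(b₁) = √(MSE/Sₓₓ) = √(8.9849/863.6) = 0.102.
t = 0.229 / 0.102 = 2.2451.
df = n − 2 = 49.
Two-sided p ≈ 0.0293, which is < 0.05, so reject H₀.
There is evidence that soil temperature is associated with CO₂ flux.

t = 2.2451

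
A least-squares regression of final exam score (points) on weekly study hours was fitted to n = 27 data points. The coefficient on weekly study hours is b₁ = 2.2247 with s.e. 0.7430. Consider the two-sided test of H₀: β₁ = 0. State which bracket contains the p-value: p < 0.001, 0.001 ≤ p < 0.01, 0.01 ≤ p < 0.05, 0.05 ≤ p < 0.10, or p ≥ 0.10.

0.001 ≤ p < 0.01

t = 2.2247 / 0.7430 = 2.994.
df = n − 2 = 27 − 2 = 25.
Two-sided p = 2·P(T_{25} > |t|) ≈ 0.0061.
So 0.001 ≤ p < 0.01.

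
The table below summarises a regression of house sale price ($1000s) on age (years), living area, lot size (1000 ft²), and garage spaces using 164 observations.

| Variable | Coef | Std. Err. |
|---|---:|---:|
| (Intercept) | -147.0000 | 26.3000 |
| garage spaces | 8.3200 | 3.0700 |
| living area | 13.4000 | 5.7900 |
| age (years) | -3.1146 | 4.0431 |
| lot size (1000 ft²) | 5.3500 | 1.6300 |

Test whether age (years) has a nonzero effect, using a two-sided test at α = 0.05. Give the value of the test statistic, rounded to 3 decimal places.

t = -0.770

Read off: b = -3.1146, SE = 4.0431 for age (years).
H₀: β₁ = 0 vs H₁: β₁ ≠ 0.
t = -3.1146 / 4.0431 = -0.770.
df = n − k − 1 = 164 − 4 − 1 = 159.
Two-sided p ≈ 0.4422, which is ≥ 0.05, so fail to reject H₀.
The data do not give significant evidence of an association between age (years) and house sale price, after adjusting for the other predictors.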